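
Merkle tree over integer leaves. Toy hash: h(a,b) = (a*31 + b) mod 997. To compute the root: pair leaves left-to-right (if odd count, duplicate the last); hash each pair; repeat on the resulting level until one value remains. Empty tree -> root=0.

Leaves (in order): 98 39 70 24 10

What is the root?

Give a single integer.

Answer: 383

Derivation:
L0: [98, 39, 70, 24, 10]
L1: h(98,39)=(98*31+39)%997=86 h(70,24)=(70*31+24)%997=200 h(10,10)=(10*31+10)%997=320 -> [86, 200, 320]
L2: h(86,200)=(86*31+200)%997=872 h(320,320)=(320*31+320)%997=270 -> [872, 270]
L3: h(872,270)=(872*31+270)%997=383 -> [383]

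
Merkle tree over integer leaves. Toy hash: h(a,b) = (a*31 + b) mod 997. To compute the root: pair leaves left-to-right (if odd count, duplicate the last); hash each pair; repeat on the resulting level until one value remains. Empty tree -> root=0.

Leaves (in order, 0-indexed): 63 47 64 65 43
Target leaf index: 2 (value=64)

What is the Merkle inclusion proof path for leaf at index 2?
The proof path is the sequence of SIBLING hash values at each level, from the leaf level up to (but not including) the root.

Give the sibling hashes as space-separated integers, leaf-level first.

Answer: 65 6 164

Derivation:
L0 (leaves): [63, 47, 64, 65, 43], target index=2
L1: h(63,47)=(63*31+47)%997=6 [pair 0] h(64,65)=(64*31+65)%997=55 [pair 1] h(43,43)=(43*31+43)%997=379 [pair 2] -> [6, 55, 379]
  Sibling for proof at L0: 65
L2: h(6,55)=(6*31+55)%997=241 [pair 0] h(379,379)=(379*31+379)%997=164 [pair 1] -> [241, 164]
  Sibling for proof at L1: 6
L3: h(241,164)=(241*31+164)%997=656 [pair 0] -> [656]
  Sibling for proof at L2: 164
Root: 656
Proof path (sibling hashes from leaf to root): [65, 6, 164]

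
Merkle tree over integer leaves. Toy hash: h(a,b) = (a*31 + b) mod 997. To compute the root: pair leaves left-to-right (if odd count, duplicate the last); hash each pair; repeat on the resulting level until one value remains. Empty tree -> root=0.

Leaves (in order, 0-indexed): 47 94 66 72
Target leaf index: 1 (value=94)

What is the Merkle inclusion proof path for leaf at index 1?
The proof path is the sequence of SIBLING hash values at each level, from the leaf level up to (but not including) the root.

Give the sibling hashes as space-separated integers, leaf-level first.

L0 (leaves): [47, 94, 66, 72], target index=1
L1: h(47,94)=(47*31+94)%997=554 [pair 0] h(66,72)=(66*31+72)%997=124 [pair 1] -> [554, 124]
  Sibling for proof at L0: 47
L2: h(554,124)=(554*31+124)%997=349 [pair 0] -> [349]
  Sibling for proof at L1: 124
Root: 349
Proof path (sibling hashes from leaf to root): [47, 124]

Answer: 47 124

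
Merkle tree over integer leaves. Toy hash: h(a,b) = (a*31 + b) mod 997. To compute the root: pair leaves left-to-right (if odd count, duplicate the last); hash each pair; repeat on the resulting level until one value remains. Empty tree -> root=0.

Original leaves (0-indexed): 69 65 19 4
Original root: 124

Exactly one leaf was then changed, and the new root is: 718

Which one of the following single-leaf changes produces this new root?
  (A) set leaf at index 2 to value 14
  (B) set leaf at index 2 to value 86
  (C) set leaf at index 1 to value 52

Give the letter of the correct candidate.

Original leaves: [69, 65, 19, 4]
Target new root: 718
Try each candidate change and compute the resulting root:
Candidate A: set leaf[2] = 14 -> leaves = [69, 65, 14, 4]
  L0: [69, 65, 14, 4]
  L1: h(69,65)=(69*31+65)%997=210 h(14,4)=(14*31+4)%997=438 -> [210, 438]
  L2: h(210,438)=(210*31+438)%997=966 -> [966]
  root = 966 != target 718
Candidate B: set leaf[2] = 86 -> leaves = [69, 65, 86, 4]
  L0: [69, 65, 86, 4]
  L1: h(69,65)=(69*31+65)%997=210 h(86,4)=(86*31+4)%997=676 -> [210, 676]
  L2: h(210,676)=(210*31+676)%997=207 -> [207]
  root = 207 != target 718
Candidate C: set leaf[1] = 52 -> leaves = [69, 52, 19, 4]
  L0: [69, 52, 19, 4]
  L1: h(69,52)=(69*31+52)%997=197 h(19,4)=(19*31+4)%997=593 -> [197, 593]
  L2: h(197,593)=(197*31+593)%997=718 -> [718]
  root = 718 == target 718  ** MATCH **
Candidate C produces the target root.

Answer: C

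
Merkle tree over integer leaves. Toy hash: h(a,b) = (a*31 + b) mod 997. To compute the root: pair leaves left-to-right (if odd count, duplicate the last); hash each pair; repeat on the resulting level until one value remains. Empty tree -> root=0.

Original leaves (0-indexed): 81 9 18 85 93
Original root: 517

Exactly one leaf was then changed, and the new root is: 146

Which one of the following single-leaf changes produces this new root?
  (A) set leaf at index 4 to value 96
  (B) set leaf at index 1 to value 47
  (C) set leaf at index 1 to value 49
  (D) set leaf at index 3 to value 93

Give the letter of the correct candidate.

Original leaves: [81, 9, 18, 85, 93]
Target new root: 146
Try each candidate change and compute the resulting root:
Candidate A: set leaf[4] = 96 -> leaves = [81, 9, 18, 85, 96]
  L0: [81, 9, 18, 85, 96]
  L1: h(81,9)=(81*31+9)%997=526 h(18,85)=(18*31+85)%997=643 h(96,96)=(96*31+96)%997=81 -> [526, 643, 81]
  L2: h(526,643)=(526*31+643)%997=0 h(81,81)=(81*31+81)%997=598 -> [0, 598]
  L3: h(0,598)=(0*31+598)%997=598 -> [598]
  root = 598 != target 146
Candidate B: set leaf[1] = 47 -> leaves = [81, 47, 18, 85, 93]
  L0: [81, 47, 18, 85, 93]
  L1: h(81,47)=(81*31+47)%997=564 h(18,85)=(18*31+85)%997=643 h(93,93)=(93*31+93)%997=982 -> [564, 643, 982]
  L2: h(564,643)=(564*31+643)%997=181 h(982,982)=(982*31+982)%997=517 -> [181, 517]
  L3: h(181,517)=(181*31+517)%997=146 -> [146]
  root = 146 == target 146  ** MATCH **
Candidate C: set leaf[1] = 49 -> leaves = [81, 49, 18, 85, 93]
  L0: [81, 49, 18, 85, 93]
  L1: h(81,49)=(81*31+49)%997=566 h(18,85)=(18*31+85)%997=643 h(93,93)=(93*31+93)%997=982 -> [566, 643, 982]
  L2: h(566,643)=(566*31+643)%997=243 h(982,982)=(982*31+982)%997=517 -> [243, 517]
  L3: h(243,517)=(243*31+517)%997=74 -> [74]
  root = 74 != target 146
Candidate D: set leaf[3] = 93 -> leaves = [81, 9, 18, 93, 93]
  L0: [81, 9, 18, 93, 93]
  L1: h(81,9)=(81*31+9)%997=526 h(18,93)=(18*31+93)%997=651 h(93,93)=(93*31+93)%997=982 -> [526, 651, 982]
  L2: h(526,651)=(526*31+651)%997=8 h(982,982)=(982*31+982)%997=517 -> [8, 517]
  L3: h(8,517)=(8*31+517)%997=765 -> [765]
  root = 765 != target 146
Candidate B produces the target root.

Answer: B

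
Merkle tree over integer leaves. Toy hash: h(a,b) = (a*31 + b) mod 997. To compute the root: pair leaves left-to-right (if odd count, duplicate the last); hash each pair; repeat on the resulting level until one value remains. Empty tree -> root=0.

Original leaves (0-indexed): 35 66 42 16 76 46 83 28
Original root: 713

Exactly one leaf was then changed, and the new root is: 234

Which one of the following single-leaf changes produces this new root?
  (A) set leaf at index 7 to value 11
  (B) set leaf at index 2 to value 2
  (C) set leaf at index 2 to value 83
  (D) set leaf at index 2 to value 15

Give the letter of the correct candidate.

Original leaves: [35, 66, 42, 16, 76, 46, 83, 28]
Target new root: 234
Try each candidate change and compute the resulting root:
Candidate A: set leaf[7] = 11 -> leaves = [35, 66, 42, 16, 76, 46, 83, 11]
  L0: [35, 66, 42, 16, 76, 46, 83, 11]
  L1: h(35,66)=(35*31+66)%997=154 h(42,16)=(42*31+16)%997=321 h(76,46)=(76*31+46)%997=408 h(83,11)=(83*31+11)%997=590 -> [154, 321, 408, 590]
  L2: h(154,321)=(154*31+321)%997=110 h(408,590)=(408*31+590)%997=277 -> [110, 277]
  L3: h(110,277)=(110*31+277)%997=696 -> [696]
  root = 696 != target 234
Candidate B: set leaf[2] = 2 -> leaves = [35, 66, 2, 16, 76, 46, 83, 28]
  L0: [35, 66, 2, 16, 76, 46, 83, 28]
  L1: h(35,66)=(35*31+66)%997=154 h(2,16)=(2*31+16)%997=78 h(76,46)=(76*31+46)%997=408 h(83,28)=(83*31+28)%997=607 -> [154, 78, 408, 607]
  L2: h(154,78)=(154*31+78)%997=864 h(408,607)=(408*31+607)%997=294 -> [864, 294]
  L3: h(864,294)=(864*31+294)%997=159 -> [159]
  root = 159 != target 234
Candidate C: set leaf[2] = 83 -> leaves = [35, 66, 83, 16, 76, 46, 83, 28]
  L0: [35, 66, 83, 16, 76, 46, 83, 28]
  L1: h(35,66)=(35*31+66)%997=154 h(83,16)=(83*31+16)%997=595 h(76,46)=(76*31+46)%997=408 h(83,28)=(83*31+28)%997=607 -> [154, 595, 408, 607]
  L2: h(154,595)=(154*31+595)%997=384 h(408,607)=(408*31+607)%997=294 -> [384, 294]
  L3: h(384,294)=(384*31+294)%997=234 -> [234]
  root = 234 == target 234  ** MATCH **
Candidate D: set leaf[2] = 15 -> leaves = [35, 66, 15, 16, 76, 46, 83, 28]
  L0: [35, 66, 15, 16, 76, 46, 83, 28]
  L1: h(35,66)=(35*31+66)%997=154 h(15,16)=(15*31+16)%997=481 h(76,46)=(76*31+46)%997=408 h(83,28)=(83*31+28)%997=607 -> [154, 481, 408, 607]
  L2: h(154,481)=(154*31+481)%997=270 h(408,607)=(408*31+607)%997=294 -> [270, 294]
  L3: h(270,294)=(270*31+294)%997=688 -> [688]
  root = 688 != target 234
Candidate C produces the target root.

Answer: C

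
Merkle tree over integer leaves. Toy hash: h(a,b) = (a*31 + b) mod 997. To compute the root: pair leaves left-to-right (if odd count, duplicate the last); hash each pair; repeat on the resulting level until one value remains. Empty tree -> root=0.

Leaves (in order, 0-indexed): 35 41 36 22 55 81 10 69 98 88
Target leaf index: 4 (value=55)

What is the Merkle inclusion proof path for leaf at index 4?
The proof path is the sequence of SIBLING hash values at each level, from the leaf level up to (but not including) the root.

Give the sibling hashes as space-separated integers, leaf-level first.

Answer: 81 379 152 654

Derivation:
L0 (leaves): [35, 41, 36, 22, 55, 81, 10, 69, 98, 88], target index=4
L1: h(35,41)=(35*31+41)%997=129 [pair 0] h(36,22)=(36*31+22)%997=141 [pair 1] h(55,81)=(55*31+81)%997=789 [pair 2] h(10,69)=(10*31+69)%997=379 [pair 3] h(98,88)=(98*31+88)%997=135 [pair 4] -> [129, 141, 789, 379, 135]
  Sibling for proof at L0: 81
L2: h(129,141)=(129*31+141)%997=152 [pair 0] h(789,379)=(789*31+379)%997=910 [pair 1] h(135,135)=(135*31+135)%997=332 [pair 2] -> [152, 910, 332]
  Sibling for proof at L1: 379
L3: h(152,910)=(152*31+910)%997=637 [pair 0] h(332,332)=(332*31+332)%997=654 [pair 1] -> [637, 654]
  Sibling for proof at L2: 152
L4: h(637,654)=(637*31+654)%997=461 [pair 0] -> [461]
  Sibling for proof at L3: 654
Root: 461
Proof path (sibling hashes from leaf to root): [81, 379, 152, 654]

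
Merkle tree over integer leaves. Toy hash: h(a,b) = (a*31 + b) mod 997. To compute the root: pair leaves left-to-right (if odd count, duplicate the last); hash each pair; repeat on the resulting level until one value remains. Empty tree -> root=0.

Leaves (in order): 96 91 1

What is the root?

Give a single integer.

L0: [96, 91, 1]
L1: h(96,91)=(96*31+91)%997=76 h(1,1)=(1*31+1)%997=32 -> [76, 32]
L2: h(76,32)=(76*31+32)%997=394 -> [394]

Answer: 394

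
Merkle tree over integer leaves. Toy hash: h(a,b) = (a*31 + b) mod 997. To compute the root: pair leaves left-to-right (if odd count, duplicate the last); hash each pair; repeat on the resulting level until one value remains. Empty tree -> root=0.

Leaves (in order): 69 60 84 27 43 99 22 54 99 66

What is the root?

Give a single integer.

L0: [69, 60, 84, 27, 43, 99, 22, 54, 99, 66]
L1: h(69,60)=(69*31+60)%997=205 h(84,27)=(84*31+27)%997=637 h(43,99)=(43*31+99)%997=435 h(22,54)=(22*31+54)%997=736 h(99,66)=(99*31+66)%997=144 -> [205, 637, 435, 736, 144]
L2: h(205,637)=(205*31+637)%997=13 h(435,736)=(435*31+736)%997=263 h(144,144)=(144*31+144)%997=620 -> [13, 263, 620]
L3: h(13,263)=(13*31+263)%997=666 h(620,620)=(620*31+620)%997=897 -> [666, 897]
L4: h(666,897)=(666*31+897)%997=606 -> [606]

Answer: 606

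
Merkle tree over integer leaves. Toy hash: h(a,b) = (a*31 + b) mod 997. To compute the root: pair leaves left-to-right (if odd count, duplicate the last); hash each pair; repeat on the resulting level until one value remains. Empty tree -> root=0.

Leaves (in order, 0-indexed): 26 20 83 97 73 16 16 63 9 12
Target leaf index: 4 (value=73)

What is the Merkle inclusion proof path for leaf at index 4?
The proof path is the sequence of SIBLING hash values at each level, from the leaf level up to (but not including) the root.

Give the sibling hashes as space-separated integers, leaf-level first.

L0 (leaves): [26, 20, 83, 97, 73, 16, 16, 63, 9, 12], target index=4
L1: h(26,20)=(26*31+20)%997=826 [pair 0] h(83,97)=(83*31+97)%997=676 [pair 1] h(73,16)=(73*31+16)%997=285 [pair 2] h(16,63)=(16*31+63)%997=559 [pair 3] h(9,12)=(9*31+12)%997=291 [pair 4] -> [826, 676, 285, 559, 291]
  Sibling for proof at L0: 16
L2: h(826,676)=(826*31+676)%997=360 [pair 0] h(285,559)=(285*31+559)%997=421 [pair 1] h(291,291)=(291*31+291)%997=339 [pair 2] -> [360, 421, 339]
  Sibling for proof at L1: 559
L3: h(360,421)=(360*31+421)%997=614 [pair 0] h(339,339)=(339*31+339)%997=878 [pair 1] -> [614, 878]
  Sibling for proof at L2: 360
L4: h(614,878)=(614*31+878)%997=969 [pair 0] -> [969]
  Sibling for proof at L3: 878
Root: 969
Proof path (sibling hashes from leaf to root): [16, 559, 360, 878]

Answer: 16 559 360 878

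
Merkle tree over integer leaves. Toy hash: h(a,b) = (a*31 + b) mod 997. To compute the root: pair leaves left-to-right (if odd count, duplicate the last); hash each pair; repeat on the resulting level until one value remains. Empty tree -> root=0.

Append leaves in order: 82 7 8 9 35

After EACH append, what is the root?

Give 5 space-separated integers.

After append 82 (leaves=[82]):
  L0: [82]
  root=82
After append 7 (leaves=[82, 7]):
  L0: [82, 7]
  L1: h(82,7)=(82*31+7)%997=555 -> [555]
  root=555
After append 8 (leaves=[82, 7, 8]):
  L0: [82, 7, 8]
  L1: h(82,7)=(82*31+7)%997=555 h(8,8)=(8*31+8)%997=256 -> [555, 256]
  L2: h(555,256)=(555*31+256)%997=512 -> [512]
  root=512
After append 9 (leaves=[82, 7, 8, 9]):
  L0: [82, 7, 8, 9]
  L1: h(82,7)=(82*31+7)%997=555 h(8,9)=(8*31+9)%997=257 -> [555, 257]
  L2: h(555,257)=(555*31+257)%997=513 -> [513]
  root=513
After append 35 (leaves=[82, 7, 8, 9, 35]):
  L0: [82, 7, 8, 9, 35]
  L1: h(82,7)=(82*31+7)%997=555 h(8,9)=(8*31+9)%997=257 h(35,35)=(35*31+35)%997=123 -> [555, 257, 123]
  L2: h(555,257)=(555*31+257)%997=513 h(123,123)=(123*31+123)%997=945 -> [513, 945]
  L3: h(513,945)=(513*31+945)%997=896 -> [896]
  root=896

Answer: 82 555 512 513 896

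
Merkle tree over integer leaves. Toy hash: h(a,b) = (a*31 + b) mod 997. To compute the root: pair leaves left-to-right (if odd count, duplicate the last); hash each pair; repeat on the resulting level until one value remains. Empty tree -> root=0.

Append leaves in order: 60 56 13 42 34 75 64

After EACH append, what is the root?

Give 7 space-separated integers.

After append 60 (leaves=[60]):
  L0: [60]
  root=60
After append 56 (leaves=[60, 56]):
  L0: [60, 56]
  L1: h(60,56)=(60*31+56)%997=919 -> [919]
  root=919
After append 13 (leaves=[60, 56, 13]):
  L0: [60, 56, 13]
  L1: h(60,56)=(60*31+56)%997=919 h(13,13)=(13*31+13)%997=416 -> [919, 416]
  L2: h(919,416)=(919*31+416)%997=989 -> [989]
  root=989
After append 42 (leaves=[60, 56, 13, 42]):
  L0: [60, 56, 13, 42]
  L1: h(60,56)=(60*31+56)%997=919 h(13,42)=(13*31+42)%997=445 -> [919, 445]
  L2: h(919,445)=(919*31+445)%997=21 -> [21]
  root=21
After append 34 (leaves=[60, 56, 13, 42, 34]):
  L0: [60, 56, 13, 42, 34]
  L1: h(60,56)=(60*31+56)%997=919 h(13,42)=(13*31+42)%997=445 h(34,34)=(34*31+34)%997=91 -> [919, 445, 91]
  L2: h(919,445)=(919*31+445)%997=21 h(91,91)=(91*31+91)%997=918 -> [21, 918]
  L3: h(21,918)=(21*31+918)%997=572 -> [572]
  root=572
After append 75 (leaves=[60, 56, 13, 42, 34, 75]):
  L0: [60, 56, 13, 42, 34, 75]
  L1: h(60,56)=(60*31+56)%997=919 h(13,42)=(13*31+42)%997=445 h(34,75)=(34*31+75)%997=132 -> [919, 445, 132]
  L2: h(919,445)=(919*31+445)%997=21 h(132,132)=(132*31+132)%997=236 -> [21, 236]
  L3: h(21,236)=(21*31+236)%997=887 -> [887]
  root=887
After append 64 (leaves=[60, 56, 13, 42, 34, 75, 64]):
  L0: [60, 56, 13, 42, 34, 75, 64]
  L1: h(60,56)=(60*31+56)%997=919 h(13,42)=(13*31+42)%997=445 h(34,75)=(34*31+75)%997=132 h(64,64)=(64*31+64)%997=54 -> [919, 445, 132, 54]
  L2: h(919,445)=(919*31+445)%997=21 h(132,54)=(132*31+54)%997=158 -> [21, 158]
  L3: h(21,158)=(21*31+158)%997=809 -> [809]
  root=809

Answer: 60 919 989 21 572 887 809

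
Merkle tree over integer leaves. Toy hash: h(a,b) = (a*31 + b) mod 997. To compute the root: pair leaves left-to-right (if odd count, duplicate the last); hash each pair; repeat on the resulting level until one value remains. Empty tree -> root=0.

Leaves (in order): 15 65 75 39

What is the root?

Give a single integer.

L0: [15, 65, 75, 39]
L1: h(15,65)=(15*31+65)%997=530 h(75,39)=(75*31+39)%997=370 -> [530, 370]
L2: h(530,370)=(530*31+370)%997=848 -> [848]

Answer: 848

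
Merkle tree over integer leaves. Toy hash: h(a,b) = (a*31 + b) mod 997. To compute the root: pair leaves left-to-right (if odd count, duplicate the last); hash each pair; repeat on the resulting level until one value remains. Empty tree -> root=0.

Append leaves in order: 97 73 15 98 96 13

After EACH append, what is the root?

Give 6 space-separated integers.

Answer: 97 89 248 331 889 227

Derivation:
After append 97 (leaves=[97]):
  L0: [97]
  root=97
After append 73 (leaves=[97, 73]):
  L0: [97, 73]
  L1: h(97,73)=(97*31+73)%997=89 -> [89]
  root=89
After append 15 (leaves=[97, 73, 15]):
  L0: [97, 73, 15]
  L1: h(97,73)=(97*31+73)%997=89 h(15,15)=(15*31+15)%997=480 -> [89, 480]
  L2: h(89,480)=(89*31+480)%997=248 -> [248]
  root=248
After append 98 (leaves=[97, 73, 15, 98]):
  L0: [97, 73, 15, 98]
  L1: h(97,73)=(97*31+73)%997=89 h(15,98)=(15*31+98)%997=563 -> [89, 563]
  L2: h(89,563)=(89*31+563)%997=331 -> [331]
  root=331
After append 96 (leaves=[97, 73, 15, 98, 96]):
  L0: [97, 73, 15, 98, 96]
  L1: h(97,73)=(97*31+73)%997=89 h(15,98)=(15*31+98)%997=563 h(96,96)=(96*31+96)%997=81 -> [89, 563, 81]
  L2: h(89,563)=(89*31+563)%997=331 h(81,81)=(81*31+81)%997=598 -> [331, 598]
  L3: h(331,598)=(331*31+598)%997=889 -> [889]
  root=889
After append 13 (leaves=[97, 73, 15, 98, 96, 13]):
  L0: [97, 73, 15, 98, 96, 13]
  L1: h(97,73)=(97*31+73)%997=89 h(15,98)=(15*31+98)%997=563 h(96,13)=(96*31+13)%997=995 -> [89, 563, 995]
  L2: h(89,563)=(89*31+563)%997=331 h(995,995)=(995*31+995)%997=933 -> [331, 933]
  L3: h(331,933)=(331*31+933)%997=227 -> [227]
  root=227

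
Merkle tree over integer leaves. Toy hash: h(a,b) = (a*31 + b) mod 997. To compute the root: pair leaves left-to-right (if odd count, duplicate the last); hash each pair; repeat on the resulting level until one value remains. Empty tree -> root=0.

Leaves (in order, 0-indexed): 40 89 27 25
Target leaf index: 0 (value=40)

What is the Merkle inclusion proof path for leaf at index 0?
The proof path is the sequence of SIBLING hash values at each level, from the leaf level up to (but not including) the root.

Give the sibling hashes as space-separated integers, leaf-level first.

Answer: 89 862

Derivation:
L0 (leaves): [40, 89, 27, 25], target index=0
L1: h(40,89)=(40*31+89)%997=332 [pair 0] h(27,25)=(27*31+25)%997=862 [pair 1] -> [332, 862]
  Sibling for proof at L0: 89
L2: h(332,862)=(332*31+862)%997=187 [pair 0] -> [187]
  Sibling for proof at L1: 862
Root: 187
Proof path (sibling hashes from leaf to root): [89, 862]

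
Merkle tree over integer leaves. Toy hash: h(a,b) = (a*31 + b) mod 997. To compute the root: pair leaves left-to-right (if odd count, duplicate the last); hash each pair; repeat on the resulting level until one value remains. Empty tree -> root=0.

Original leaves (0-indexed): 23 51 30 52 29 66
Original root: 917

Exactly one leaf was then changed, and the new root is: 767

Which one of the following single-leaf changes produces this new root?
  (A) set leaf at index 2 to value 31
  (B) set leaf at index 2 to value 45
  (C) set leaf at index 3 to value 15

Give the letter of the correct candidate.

Answer: C

Derivation:
Original leaves: [23, 51, 30, 52, 29, 66]
Target new root: 767
Try each candidate change and compute the resulting root:
Candidate A: set leaf[2] = 31 -> leaves = [23, 51, 31, 52, 29, 66]
  L0: [23, 51, 31, 52, 29, 66]
  L1: h(23,51)=(23*31+51)%997=764 h(31,52)=(31*31+52)%997=16 h(29,66)=(29*31+66)%997=965 -> [764, 16, 965]
  L2: h(764,16)=(764*31+16)%997=769 h(965,965)=(965*31+965)%997=970 -> [769, 970]
  L3: h(769,970)=(769*31+970)%997=881 -> [881]
  root = 881 != target 767
Candidate B: set leaf[2] = 45 -> leaves = [23, 51, 45, 52, 29, 66]
  L0: [23, 51, 45, 52, 29, 66]
  L1: h(23,51)=(23*31+51)%997=764 h(45,52)=(45*31+52)%997=450 h(29,66)=(29*31+66)%997=965 -> [764, 450, 965]
  L2: h(764,450)=(764*31+450)%997=206 h(965,965)=(965*31+965)%997=970 -> [206, 970]
  L3: h(206,970)=(206*31+970)%997=377 -> [377]
  root = 377 != target 767
Candidate C: set leaf[3] = 15 -> leaves = [23, 51, 30, 15, 29, 66]
  L0: [23, 51, 30, 15, 29, 66]
  L1: h(23,51)=(23*31+51)%997=764 h(30,15)=(30*31+15)%997=945 h(29,66)=(29*31+66)%997=965 -> [764, 945, 965]
  L2: h(764,945)=(764*31+945)%997=701 h(965,965)=(965*31+965)%997=970 -> [701, 970]
  L3: h(701,970)=(701*31+970)%997=767 -> [767]
  root = 767 == target 767  ** MATCH **
Candidate C produces the target root.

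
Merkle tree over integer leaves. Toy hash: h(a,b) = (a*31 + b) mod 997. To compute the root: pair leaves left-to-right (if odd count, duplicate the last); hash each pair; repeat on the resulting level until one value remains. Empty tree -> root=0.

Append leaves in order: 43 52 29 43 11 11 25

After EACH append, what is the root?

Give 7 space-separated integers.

Answer: 43 388 992 9 576 576 27

Derivation:
After append 43 (leaves=[43]):
  L0: [43]
  root=43
After append 52 (leaves=[43, 52]):
  L0: [43, 52]
  L1: h(43,52)=(43*31+52)%997=388 -> [388]
  root=388
After append 29 (leaves=[43, 52, 29]):
  L0: [43, 52, 29]
  L1: h(43,52)=(43*31+52)%997=388 h(29,29)=(29*31+29)%997=928 -> [388, 928]
  L2: h(388,928)=(388*31+928)%997=992 -> [992]
  root=992
After append 43 (leaves=[43, 52, 29, 43]):
  L0: [43, 52, 29, 43]
  L1: h(43,52)=(43*31+52)%997=388 h(29,43)=(29*31+43)%997=942 -> [388, 942]
  L2: h(388,942)=(388*31+942)%997=9 -> [9]
  root=9
After append 11 (leaves=[43, 52, 29, 43, 11]):
  L0: [43, 52, 29, 43, 11]
  L1: h(43,52)=(43*31+52)%997=388 h(29,43)=(29*31+43)%997=942 h(11,11)=(11*31+11)%997=352 -> [388, 942, 352]
  L2: h(388,942)=(388*31+942)%997=9 h(352,352)=(352*31+352)%997=297 -> [9, 297]
  L3: h(9,297)=(9*31+297)%997=576 -> [576]
  root=576
After append 11 (leaves=[43, 52, 29, 43, 11, 11]):
  L0: [43, 52, 29, 43, 11, 11]
  L1: h(43,52)=(43*31+52)%997=388 h(29,43)=(29*31+43)%997=942 h(11,11)=(11*31+11)%997=352 -> [388, 942, 352]
  L2: h(388,942)=(388*31+942)%997=9 h(352,352)=(352*31+352)%997=297 -> [9, 297]
  L3: h(9,297)=(9*31+297)%997=576 -> [576]
  root=576
After append 25 (leaves=[43, 52, 29, 43, 11, 11, 25]):
  L0: [43, 52, 29, 43, 11, 11, 25]
  L1: h(43,52)=(43*31+52)%997=388 h(29,43)=(29*31+43)%997=942 h(11,11)=(11*31+11)%997=352 h(25,25)=(25*31+25)%997=800 -> [388, 942, 352, 800]
  L2: h(388,942)=(388*31+942)%997=9 h(352,800)=(352*31+800)%997=745 -> [9, 745]
  L3: h(9,745)=(9*31+745)%997=27 -> [27]
  root=27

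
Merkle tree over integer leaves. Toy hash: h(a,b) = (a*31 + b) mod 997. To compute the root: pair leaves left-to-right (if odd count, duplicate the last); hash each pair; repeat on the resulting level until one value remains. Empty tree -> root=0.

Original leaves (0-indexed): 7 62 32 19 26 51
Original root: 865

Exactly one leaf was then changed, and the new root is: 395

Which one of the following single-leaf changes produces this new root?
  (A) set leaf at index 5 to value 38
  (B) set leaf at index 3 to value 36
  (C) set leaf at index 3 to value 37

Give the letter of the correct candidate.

Original leaves: [7, 62, 32, 19, 26, 51]
Target new root: 395
Try each candidate change and compute the resulting root:
Candidate A: set leaf[5] = 38 -> leaves = [7, 62, 32, 19, 26, 38]
  L0: [7, 62, 32, 19, 26, 38]
  L1: h(7,62)=(7*31+62)%997=279 h(32,19)=(32*31+19)%997=14 h(26,38)=(26*31+38)%997=844 -> [279, 14, 844]
  L2: h(279,14)=(279*31+14)%997=687 h(844,844)=(844*31+844)%997=89 -> [687, 89]
  L3: h(687,89)=(687*31+89)%997=449 -> [449]
  root = 449 != target 395
Candidate B: set leaf[3] = 36 -> leaves = [7, 62, 32, 36, 26, 51]
  L0: [7, 62, 32, 36, 26, 51]
  L1: h(7,62)=(7*31+62)%997=279 h(32,36)=(32*31+36)%997=31 h(26,51)=(26*31+51)%997=857 -> [279, 31, 857]
  L2: h(279,31)=(279*31+31)%997=704 h(857,857)=(857*31+857)%997=505 -> [704, 505]
  L3: h(704,505)=(704*31+505)%997=395 -> [395]
  root = 395 == target 395  ** MATCH **
Candidate C: set leaf[3] = 37 -> leaves = [7, 62, 32, 37, 26, 51]
  L0: [7, 62, 32, 37, 26, 51]
  L1: h(7,62)=(7*31+62)%997=279 h(32,37)=(32*31+37)%997=32 h(26,51)=(26*31+51)%997=857 -> [279, 32, 857]
  L2: h(279,32)=(279*31+32)%997=705 h(857,857)=(857*31+857)%997=505 -> [705, 505]
  L3: h(705,505)=(705*31+505)%997=426 -> [426]
  root = 426 != target 395
Candidate B produces the target root.

Answer: B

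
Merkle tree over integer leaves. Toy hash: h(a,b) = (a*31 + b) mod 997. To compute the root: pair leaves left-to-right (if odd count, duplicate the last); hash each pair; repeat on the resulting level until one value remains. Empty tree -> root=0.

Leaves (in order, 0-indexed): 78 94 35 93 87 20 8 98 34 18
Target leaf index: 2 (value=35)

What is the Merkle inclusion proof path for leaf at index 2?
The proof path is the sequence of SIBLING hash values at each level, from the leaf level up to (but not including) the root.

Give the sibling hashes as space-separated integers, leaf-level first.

Answer: 93 518 825 31

Derivation:
L0 (leaves): [78, 94, 35, 93, 87, 20, 8, 98, 34, 18], target index=2
L1: h(78,94)=(78*31+94)%997=518 [pair 0] h(35,93)=(35*31+93)%997=181 [pair 1] h(87,20)=(87*31+20)%997=723 [pair 2] h(8,98)=(8*31+98)%997=346 [pair 3] h(34,18)=(34*31+18)%997=75 [pair 4] -> [518, 181, 723, 346, 75]
  Sibling for proof at L0: 93
L2: h(518,181)=(518*31+181)%997=287 [pair 0] h(723,346)=(723*31+346)%997=825 [pair 1] h(75,75)=(75*31+75)%997=406 [pair 2] -> [287, 825, 406]
  Sibling for proof at L1: 518
L3: h(287,825)=(287*31+825)%997=749 [pair 0] h(406,406)=(406*31+406)%997=31 [pair 1] -> [749, 31]
  Sibling for proof at L2: 825
L4: h(749,31)=(749*31+31)%997=319 [pair 0] -> [319]
  Sibling for proof at L3: 31
Root: 319
Proof path (sibling hashes from leaf to root): [93, 518, 825, 31]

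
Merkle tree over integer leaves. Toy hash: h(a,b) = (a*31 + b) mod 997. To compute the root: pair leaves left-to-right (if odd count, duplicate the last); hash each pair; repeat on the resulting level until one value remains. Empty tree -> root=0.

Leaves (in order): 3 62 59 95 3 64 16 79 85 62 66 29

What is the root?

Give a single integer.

L0: [3, 62, 59, 95, 3, 64, 16, 79, 85, 62, 66, 29]
L1: h(3,62)=(3*31+62)%997=155 h(59,95)=(59*31+95)%997=927 h(3,64)=(3*31+64)%997=157 h(16,79)=(16*31+79)%997=575 h(85,62)=(85*31+62)%997=703 h(66,29)=(66*31+29)%997=81 -> [155, 927, 157, 575, 703, 81]
L2: h(155,927)=(155*31+927)%997=747 h(157,575)=(157*31+575)%997=457 h(703,81)=(703*31+81)%997=937 -> [747, 457, 937]
L3: h(747,457)=(747*31+457)%997=683 h(937,937)=(937*31+937)%997=74 -> [683, 74]
L4: h(683,74)=(683*31+74)%997=310 -> [310]

Answer: 310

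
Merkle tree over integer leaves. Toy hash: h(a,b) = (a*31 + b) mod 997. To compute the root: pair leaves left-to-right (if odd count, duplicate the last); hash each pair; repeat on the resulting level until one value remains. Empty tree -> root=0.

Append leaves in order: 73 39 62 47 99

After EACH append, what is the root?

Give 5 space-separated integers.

Answer: 73 308 565 550 780

Derivation:
After append 73 (leaves=[73]):
  L0: [73]
  root=73
After append 39 (leaves=[73, 39]):
  L0: [73, 39]
  L1: h(73,39)=(73*31+39)%997=308 -> [308]
  root=308
After append 62 (leaves=[73, 39, 62]):
  L0: [73, 39, 62]
  L1: h(73,39)=(73*31+39)%997=308 h(62,62)=(62*31+62)%997=987 -> [308, 987]
  L2: h(308,987)=(308*31+987)%997=565 -> [565]
  root=565
After append 47 (leaves=[73, 39, 62, 47]):
  L0: [73, 39, 62, 47]
  L1: h(73,39)=(73*31+39)%997=308 h(62,47)=(62*31+47)%997=972 -> [308, 972]
  L2: h(308,972)=(308*31+972)%997=550 -> [550]
  root=550
After append 99 (leaves=[73, 39, 62, 47, 99]):
  L0: [73, 39, 62, 47, 99]
  L1: h(73,39)=(73*31+39)%997=308 h(62,47)=(62*31+47)%997=972 h(99,99)=(99*31+99)%997=177 -> [308, 972, 177]
  L2: h(308,972)=(308*31+972)%997=550 h(177,177)=(177*31+177)%997=679 -> [550, 679]
  L3: h(550,679)=(550*31+679)%997=780 -> [780]
  root=780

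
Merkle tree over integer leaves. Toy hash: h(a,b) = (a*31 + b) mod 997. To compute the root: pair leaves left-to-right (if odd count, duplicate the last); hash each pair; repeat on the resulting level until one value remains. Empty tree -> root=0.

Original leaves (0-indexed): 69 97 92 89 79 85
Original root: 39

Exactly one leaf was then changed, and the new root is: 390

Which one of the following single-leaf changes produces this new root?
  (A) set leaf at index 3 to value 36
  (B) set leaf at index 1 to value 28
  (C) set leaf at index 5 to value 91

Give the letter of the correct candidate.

Original leaves: [69, 97, 92, 89, 79, 85]
Target new root: 390
Try each candidate change and compute the resulting root:
Candidate A: set leaf[3] = 36 -> leaves = [69, 97, 92, 36, 79, 85]
  L0: [69, 97, 92, 36, 79, 85]
  L1: h(69,97)=(69*31+97)%997=242 h(92,36)=(92*31+36)%997=894 h(79,85)=(79*31+85)%997=540 -> [242, 894, 540]
  L2: h(242,894)=(242*31+894)%997=420 h(540,540)=(540*31+540)%997=331 -> [420, 331]
  L3: h(420,331)=(420*31+331)%997=390 -> [390]
  root = 390 == target 390  ** MATCH **
Candidate B: set leaf[1] = 28 -> leaves = [69, 28, 92, 89, 79, 85]
  L0: [69, 28, 92, 89, 79, 85]
  L1: h(69,28)=(69*31+28)%997=173 h(92,89)=(92*31+89)%997=947 h(79,85)=(79*31+85)%997=540 -> [173, 947, 540]
  L2: h(173,947)=(173*31+947)%997=328 h(540,540)=(540*31+540)%997=331 -> [328, 331]
  L3: h(328,331)=(328*31+331)%997=529 -> [529]
  root = 529 != target 390
Candidate C: set leaf[5] = 91 -> leaves = [69, 97, 92, 89, 79, 91]
  L0: [69, 97, 92, 89, 79, 91]
  L1: h(69,97)=(69*31+97)%997=242 h(92,89)=(92*31+89)%997=947 h(79,91)=(79*31+91)%997=546 -> [242, 947, 546]
  L2: h(242,947)=(242*31+947)%997=473 h(546,546)=(546*31+546)%997=523 -> [473, 523]
  L3: h(473,523)=(473*31+523)%997=231 -> [231]
  root = 231 != target 390
Candidate A produces the target root.

Answer: A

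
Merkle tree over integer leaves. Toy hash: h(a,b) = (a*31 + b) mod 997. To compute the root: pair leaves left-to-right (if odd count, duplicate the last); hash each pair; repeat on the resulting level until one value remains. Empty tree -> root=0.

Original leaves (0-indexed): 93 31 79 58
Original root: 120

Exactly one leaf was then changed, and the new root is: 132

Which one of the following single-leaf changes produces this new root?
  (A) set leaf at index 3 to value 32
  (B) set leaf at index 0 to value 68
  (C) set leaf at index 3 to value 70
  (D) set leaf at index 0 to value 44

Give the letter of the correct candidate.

Original leaves: [93, 31, 79, 58]
Target new root: 132
Try each candidate change and compute the resulting root:
Candidate A: set leaf[3] = 32 -> leaves = [93, 31, 79, 32]
  L0: [93, 31, 79, 32]
  L1: h(93,31)=(93*31+31)%997=920 h(79,32)=(79*31+32)%997=487 -> [920, 487]
  L2: h(920,487)=(920*31+487)%997=94 -> [94]
  root = 94 != target 132
Candidate B: set leaf[0] = 68 -> leaves = [68, 31, 79, 58]
  L0: [68, 31, 79, 58]
  L1: h(68,31)=(68*31+31)%997=145 h(79,58)=(79*31+58)%997=513 -> [145, 513]
  L2: h(145,513)=(145*31+513)%997=23 -> [23]
  root = 23 != target 132
Candidate C: set leaf[3] = 70 -> leaves = [93, 31, 79, 70]
  L0: [93, 31, 79, 70]
  L1: h(93,31)=(93*31+31)%997=920 h(79,70)=(79*31+70)%997=525 -> [920, 525]
  L2: h(920,525)=(920*31+525)%997=132 -> [132]
  root = 132 == target 132  ** MATCH **
Candidate D: set leaf[0] = 44 -> leaves = [44, 31, 79, 58]
  L0: [44, 31, 79, 58]
  L1: h(44,31)=(44*31+31)%997=398 h(79,58)=(79*31+58)%997=513 -> [398, 513]
  L2: h(398,513)=(398*31+513)%997=887 -> [887]
  root = 887 != target 132
Candidate C produces the target root.

Answer: C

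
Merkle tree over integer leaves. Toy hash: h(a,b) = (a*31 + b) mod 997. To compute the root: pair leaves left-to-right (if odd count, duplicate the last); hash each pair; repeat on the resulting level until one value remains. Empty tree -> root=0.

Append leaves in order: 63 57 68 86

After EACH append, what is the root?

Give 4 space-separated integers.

After append 63 (leaves=[63]):
  L0: [63]
  root=63
After append 57 (leaves=[63, 57]):
  L0: [63, 57]
  L1: h(63,57)=(63*31+57)%997=16 -> [16]
  root=16
After append 68 (leaves=[63, 57, 68]):
  L0: [63, 57, 68]
  L1: h(63,57)=(63*31+57)%997=16 h(68,68)=(68*31+68)%997=182 -> [16, 182]
  L2: h(16,182)=(16*31+182)%997=678 -> [678]
  root=678
After append 86 (leaves=[63, 57, 68, 86]):
  L0: [63, 57, 68, 86]
  L1: h(63,57)=(63*31+57)%997=16 h(68,86)=(68*31+86)%997=200 -> [16, 200]
  L2: h(16,200)=(16*31+200)%997=696 -> [696]
  root=696

Answer: 63 16 678 696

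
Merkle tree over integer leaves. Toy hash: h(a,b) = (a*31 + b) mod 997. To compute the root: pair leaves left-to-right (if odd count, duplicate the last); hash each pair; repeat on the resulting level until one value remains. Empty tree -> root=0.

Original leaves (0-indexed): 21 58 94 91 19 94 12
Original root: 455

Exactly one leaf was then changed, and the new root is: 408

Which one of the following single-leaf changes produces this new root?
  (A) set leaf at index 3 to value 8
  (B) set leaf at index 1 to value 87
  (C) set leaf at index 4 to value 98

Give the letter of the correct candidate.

Answer: B

Derivation:
Original leaves: [21, 58, 94, 91, 19, 94, 12]
Target new root: 408
Try each candidate change and compute the resulting root:
Candidate A: set leaf[3] = 8 -> leaves = [21, 58, 94, 8, 19, 94, 12]
  L0: [21, 58, 94, 8, 19, 94, 12]
  L1: h(21,58)=(21*31+58)%997=709 h(94,8)=(94*31+8)%997=928 h(19,94)=(19*31+94)%997=683 h(12,12)=(12*31+12)%997=384 -> [709, 928, 683, 384]
  L2: h(709,928)=(709*31+928)%997=973 h(683,384)=(683*31+384)%997=620 -> [973, 620]
  L3: h(973,620)=(973*31+620)%997=873 -> [873]
  root = 873 != target 408
Candidate B: set leaf[1] = 87 -> leaves = [21, 87, 94, 91, 19, 94, 12]
  L0: [21, 87, 94, 91, 19, 94, 12]
  L1: h(21,87)=(21*31+87)%997=738 h(94,91)=(94*31+91)%997=14 h(19,94)=(19*31+94)%997=683 h(12,12)=(12*31+12)%997=384 -> [738, 14, 683, 384]
  L2: h(738,14)=(738*31+14)%997=958 h(683,384)=(683*31+384)%997=620 -> [958, 620]
  L3: h(958,620)=(958*31+620)%997=408 -> [408]
  root = 408 == target 408  ** MATCH **
Candidate C: set leaf[4] = 98 -> leaves = [21, 58, 94, 91, 98, 94, 12]
  L0: [21, 58, 94, 91, 98, 94, 12]
  L1: h(21,58)=(21*31+58)%997=709 h(94,91)=(94*31+91)%997=14 h(98,94)=(98*31+94)%997=141 h(12,12)=(12*31+12)%997=384 -> [709, 14, 141, 384]
  L2: h(709,14)=(709*31+14)%997=59 h(141,384)=(141*31+384)%997=767 -> [59, 767]
  L3: h(59,767)=(59*31+767)%997=602 -> [602]
  root = 602 != target 408
Candidate B produces the target root.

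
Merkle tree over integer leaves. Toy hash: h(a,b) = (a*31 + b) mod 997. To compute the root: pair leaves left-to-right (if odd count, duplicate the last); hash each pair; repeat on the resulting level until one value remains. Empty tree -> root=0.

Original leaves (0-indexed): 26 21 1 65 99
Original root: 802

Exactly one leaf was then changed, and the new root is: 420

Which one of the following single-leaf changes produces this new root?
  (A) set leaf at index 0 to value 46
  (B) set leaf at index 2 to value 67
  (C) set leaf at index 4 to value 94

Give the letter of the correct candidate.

Original leaves: [26, 21, 1, 65, 99]
Target new root: 420
Try each candidate change and compute the resulting root:
Candidate A: set leaf[0] = 46 -> leaves = [46, 21, 1, 65, 99]
  L0: [46, 21, 1, 65, 99]
  L1: h(46,21)=(46*31+21)%997=450 h(1,65)=(1*31+65)%997=96 h(99,99)=(99*31+99)%997=177 -> [450, 96, 177]
  L2: h(450,96)=(450*31+96)%997=88 h(177,177)=(177*31+177)%997=679 -> [88, 679]
  L3: h(88,679)=(88*31+679)%997=416 -> [416]
  root = 416 != target 420
Candidate B: set leaf[2] = 67 -> leaves = [26, 21, 67, 65, 99]
  L0: [26, 21, 67, 65, 99]
  L1: h(26,21)=(26*31+21)%997=827 h(67,65)=(67*31+65)%997=148 h(99,99)=(99*31+99)%997=177 -> [827, 148, 177]
  L2: h(827,148)=(827*31+148)%997=860 h(177,177)=(177*31+177)%997=679 -> [860, 679]
  L3: h(860,679)=(860*31+679)%997=420 -> [420]
  root = 420 == target 420  ** MATCH **
Candidate C: set leaf[4] = 94 -> leaves = [26, 21, 1, 65, 94]
  L0: [26, 21, 1, 65, 94]
  L1: h(26,21)=(26*31+21)%997=827 h(1,65)=(1*31+65)%997=96 h(94,94)=(94*31+94)%997=17 -> [827, 96, 17]
  L2: h(827,96)=(827*31+96)%997=808 h(17,17)=(17*31+17)%997=544 -> [808, 544]
  L3: h(808,544)=(808*31+544)%997=667 -> [667]
  root = 667 != target 420
Candidate B produces the target root.

Answer: B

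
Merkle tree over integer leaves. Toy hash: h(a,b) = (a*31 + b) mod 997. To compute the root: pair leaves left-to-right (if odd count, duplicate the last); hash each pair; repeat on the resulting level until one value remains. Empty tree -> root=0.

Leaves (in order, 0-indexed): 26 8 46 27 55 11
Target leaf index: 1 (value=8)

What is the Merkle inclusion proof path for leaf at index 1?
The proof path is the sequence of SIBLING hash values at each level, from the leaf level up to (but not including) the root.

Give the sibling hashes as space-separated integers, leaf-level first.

Answer: 26 456 77

Derivation:
L0 (leaves): [26, 8, 46, 27, 55, 11], target index=1
L1: h(26,8)=(26*31+8)%997=814 [pair 0] h(46,27)=(46*31+27)%997=456 [pair 1] h(55,11)=(55*31+11)%997=719 [pair 2] -> [814, 456, 719]
  Sibling for proof at L0: 26
L2: h(814,456)=(814*31+456)%997=765 [pair 0] h(719,719)=(719*31+719)%997=77 [pair 1] -> [765, 77]
  Sibling for proof at L1: 456
L3: h(765,77)=(765*31+77)%997=861 [pair 0] -> [861]
  Sibling for proof at L2: 77
Root: 861
Proof path (sibling hashes from leaf to root): [26, 456, 77]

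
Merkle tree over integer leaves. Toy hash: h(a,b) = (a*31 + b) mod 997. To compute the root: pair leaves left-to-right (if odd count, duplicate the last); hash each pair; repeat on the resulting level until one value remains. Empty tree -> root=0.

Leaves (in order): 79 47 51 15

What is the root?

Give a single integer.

Answer: 209

Derivation:
L0: [79, 47, 51, 15]
L1: h(79,47)=(79*31+47)%997=502 h(51,15)=(51*31+15)%997=599 -> [502, 599]
L2: h(502,599)=(502*31+599)%997=209 -> [209]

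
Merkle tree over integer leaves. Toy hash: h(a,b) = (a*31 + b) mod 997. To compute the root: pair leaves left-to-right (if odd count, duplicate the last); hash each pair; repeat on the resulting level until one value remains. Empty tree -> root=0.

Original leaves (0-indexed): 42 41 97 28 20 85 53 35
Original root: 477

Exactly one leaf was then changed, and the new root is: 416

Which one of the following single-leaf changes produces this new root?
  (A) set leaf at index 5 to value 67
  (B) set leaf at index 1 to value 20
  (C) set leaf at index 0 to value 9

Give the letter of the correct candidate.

Answer: C

Derivation:
Original leaves: [42, 41, 97, 28, 20, 85, 53, 35]
Target new root: 416
Try each candidate change and compute the resulting root:
Candidate A: set leaf[5] = 67 -> leaves = [42, 41, 97, 28, 20, 67, 53, 35]
  L0: [42, 41, 97, 28, 20, 67, 53, 35]
  L1: h(42,41)=(42*31+41)%997=346 h(97,28)=(97*31+28)%997=44 h(20,67)=(20*31+67)%997=687 h(53,35)=(53*31+35)%997=681 -> [346, 44, 687, 681]
  L2: h(346,44)=(346*31+44)%997=800 h(687,681)=(687*31+681)%997=44 -> [800, 44]
  L3: h(800,44)=(800*31+44)%997=916 -> [916]
  root = 916 != target 416
Candidate B: set leaf[1] = 20 -> leaves = [42, 20, 97, 28, 20, 85, 53, 35]
  L0: [42, 20, 97, 28, 20, 85, 53, 35]
  L1: h(42,20)=(42*31+20)%997=325 h(97,28)=(97*31+28)%997=44 h(20,85)=(20*31+85)%997=705 h(53,35)=(53*31+35)%997=681 -> [325, 44, 705, 681]
  L2: h(325,44)=(325*31+44)%997=149 h(705,681)=(705*31+681)%997=602 -> [149, 602]
  L3: h(149,602)=(149*31+602)%997=236 -> [236]
  root = 236 != target 416
Candidate C: set leaf[0] = 9 -> leaves = [9, 41, 97, 28, 20, 85, 53, 35]
  L0: [9, 41, 97, 28, 20, 85, 53, 35]
  L1: h(9,41)=(9*31+41)%997=320 h(97,28)=(97*31+28)%997=44 h(20,85)=(20*31+85)%997=705 h(53,35)=(53*31+35)%997=681 -> [320, 44, 705, 681]
  L2: h(320,44)=(320*31+44)%997=991 h(705,681)=(705*31+681)%997=602 -> [991, 602]
  L3: h(991,602)=(991*31+602)%997=416 -> [416]
  root = 416 == target 416  ** MATCH **
Candidate C produces the target root.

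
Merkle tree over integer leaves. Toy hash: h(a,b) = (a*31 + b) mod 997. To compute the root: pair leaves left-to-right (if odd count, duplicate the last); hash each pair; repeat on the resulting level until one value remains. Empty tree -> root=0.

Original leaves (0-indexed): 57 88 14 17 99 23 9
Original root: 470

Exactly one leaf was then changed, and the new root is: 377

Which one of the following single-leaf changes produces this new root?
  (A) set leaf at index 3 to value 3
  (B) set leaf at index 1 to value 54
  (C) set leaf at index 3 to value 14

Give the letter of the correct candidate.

Answer: C

Derivation:
Original leaves: [57, 88, 14, 17, 99, 23, 9]
Target new root: 377
Try each candidate change and compute the resulting root:
Candidate A: set leaf[3] = 3 -> leaves = [57, 88, 14, 3, 99, 23, 9]
  L0: [57, 88, 14, 3, 99, 23, 9]
  L1: h(57,88)=(57*31+88)%997=858 h(14,3)=(14*31+3)%997=437 h(99,23)=(99*31+23)%997=101 h(9,9)=(9*31+9)%997=288 -> [858, 437, 101, 288]
  L2: h(858,437)=(858*31+437)%997=116 h(101,288)=(101*31+288)%997=428 -> [116, 428]
  L3: h(116,428)=(116*31+428)%997=36 -> [36]
  root = 36 != target 377
Candidate B: set leaf[1] = 54 -> leaves = [57, 54, 14, 17, 99, 23, 9]
  L0: [57, 54, 14, 17, 99, 23, 9]
  L1: h(57,54)=(57*31+54)%997=824 h(14,17)=(14*31+17)%997=451 h(99,23)=(99*31+23)%997=101 h(9,9)=(9*31+9)%997=288 -> [824, 451, 101, 288]
  L2: h(824,451)=(824*31+451)%997=73 h(101,288)=(101*31+288)%997=428 -> [73, 428]
  L3: h(73,428)=(73*31+428)%997=697 -> [697]
  root = 697 != target 377
Candidate C: set leaf[3] = 14 -> leaves = [57, 88, 14, 14, 99, 23, 9]
  L0: [57, 88, 14, 14, 99, 23, 9]
  L1: h(57,88)=(57*31+88)%997=858 h(14,14)=(14*31+14)%997=448 h(99,23)=(99*31+23)%997=101 h(9,9)=(9*31+9)%997=288 -> [858, 448, 101, 288]
  L2: h(858,448)=(858*31+448)%997=127 h(101,288)=(101*31+288)%997=428 -> [127, 428]
  L3: h(127,428)=(127*31+428)%997=377 -> [377]
  root = 377 == target 377  ** MATCH **
Candidate C produces the target root.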